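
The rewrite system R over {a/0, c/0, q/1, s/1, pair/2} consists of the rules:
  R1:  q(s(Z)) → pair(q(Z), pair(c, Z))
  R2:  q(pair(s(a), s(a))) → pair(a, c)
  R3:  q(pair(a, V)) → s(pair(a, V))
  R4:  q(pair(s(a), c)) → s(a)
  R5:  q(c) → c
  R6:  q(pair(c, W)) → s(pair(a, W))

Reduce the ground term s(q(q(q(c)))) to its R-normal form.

1. s(q(q(q(c))))  →  s(q(q(c)))   [R5 at 1.1.1]
2. s(q(q(c)))  →  s(q(c))   [R5 at 1.1]
3. s(q(c))  →  s(c)   [R5 at 1]

s(c)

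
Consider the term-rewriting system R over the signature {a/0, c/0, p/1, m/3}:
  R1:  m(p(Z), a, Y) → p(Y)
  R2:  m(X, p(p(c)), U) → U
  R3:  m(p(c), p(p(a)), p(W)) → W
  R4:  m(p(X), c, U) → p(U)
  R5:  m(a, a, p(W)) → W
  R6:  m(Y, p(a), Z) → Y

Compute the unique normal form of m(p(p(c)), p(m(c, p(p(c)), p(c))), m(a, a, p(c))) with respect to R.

1. m(p(p(c)), p(m(c, p(p(c)), p(c))), m(a, a, p(c)))  →  m(p(p(c)), p(p(c)), m(a, a, p(c)))   [R2 at 2.1]
2. m(p(p(c)), p(p(c)), m(a, a, p(c)))  →  m(a, a, p(c))   [R2 at ε]
3. m(a, a, p(c))  →  c   [R5 at ε]

c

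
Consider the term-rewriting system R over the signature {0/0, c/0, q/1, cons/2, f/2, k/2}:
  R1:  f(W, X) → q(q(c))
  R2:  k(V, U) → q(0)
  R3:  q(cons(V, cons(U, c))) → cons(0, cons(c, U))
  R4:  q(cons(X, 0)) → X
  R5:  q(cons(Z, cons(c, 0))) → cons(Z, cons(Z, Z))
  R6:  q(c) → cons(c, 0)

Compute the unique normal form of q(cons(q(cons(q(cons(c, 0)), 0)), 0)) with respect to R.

c

1. q(cons(q(cons(q(cons(c, 0)), 0)), 0))  →  q(cons(q(cons(c, 0)), 0))   [R4 at ε]
2. q(cons(q(cons(c, 0)), 0))  →  q(cons(c, 0))   [R4 at ε]
3. q(cons(c, 0))  →  c   [R4 at ε]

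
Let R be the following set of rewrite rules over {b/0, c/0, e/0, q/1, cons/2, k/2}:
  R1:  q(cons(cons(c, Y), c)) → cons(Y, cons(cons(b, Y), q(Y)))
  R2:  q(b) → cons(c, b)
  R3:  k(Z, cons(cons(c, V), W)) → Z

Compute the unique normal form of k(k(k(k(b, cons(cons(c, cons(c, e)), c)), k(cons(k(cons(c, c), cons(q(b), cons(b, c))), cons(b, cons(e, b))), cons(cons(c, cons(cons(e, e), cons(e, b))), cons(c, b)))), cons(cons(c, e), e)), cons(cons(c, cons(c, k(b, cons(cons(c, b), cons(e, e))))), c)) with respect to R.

1. k(k(k(k(b, cons(cons(c, cons(c, e)), c)), k(cons(k(cons(c, c), cons(q(b), cons(b, c))), cons(b, cons(e, b))), cons(cons(c, cons(cons(e, e), cons(e, b))), cons(c, b)))), cons(cons(c, e), e)), cons(cons(c, cons(c, k(b, cons(cons(c, b), cons(e, e))))), c))  →  k(k(k(b, cons(cons(c, cons(c, e)), c)), k(cons(k(cons(c, c), cons(q(b), cons(b, c))), cons(b, cons(e, b))), cons(cons(c, cons(cons(e, e), cons(e, b))), cons(c, b)))), cons(cons(c, e), e))   [R3 at ε]
2. k(k(k(b, cons(cons(c, cons(c, e)), c)), k(cons(k(cons(c, c), cons(q(b), cons(b, c))), cons(b, cons(e, b))), cons(cons(c, cons(cons(e, e), cons(e, b))), cons(c, b)))), cons(cons(c, e), e))  →  k(k(b, cons(cons(c, cons(c, e)), c)), k(cons(k(cons(c, c), cons(q(b), cons(b, c))), cons(b, cons(e, b))), cons(cons(c, cons(cons(e, e), cons(e, b))), cons(c, b))))   [R3 at ε]
3. k(k(b, cons(cons(c, cons(c, e)), c)), k(cons(k(cons(c, c), cons(q(b), cons(b, c))), cons(b, cons(e, b))), cons(cons(c, cons(cons(e, e), cons(e, b))), cons(c, b))))  →  k(b, k(cons(k(cons(c, c), cons(q(b), cons(b, c))), cons(b, cons(e, b))), cons(cons(c, cons(cons(e, e), cons(e, b))), cons(c, b))))   [R3 at 1]
4. k(b, k(cons(k(cons(c, c), cons(q(b), cons(b, c))), cons(b, cons(e, b))), cons(cons(c, cons(cons(e, e), cons(e, b))), cons(c, b))))  →  k(b, cons(k(cons(c, c), cons(q(b), cons(b, c))), cons(b, cons(e, b))))   [R3 at 2]
5. k(b, cons(k(cons(c, c), cons(q(b), cons(b, c))), cons(b, cons(e, b))))  →  k(b, cons(k(cons(c, c), cons(cons(c, b), cons(b, c))), cons(b, cons(e, b))))   [R2 at 2.1.2.1]
6. k(b, cons(k(cons(c, c), cons(cons(c, b), cons(b, c))), cons(b, cons(e, b))))  →  k(b, cons(cons(c, c), cons(b, cons(e, b))))   [R3 at 2.1]
7. k(b, cons(cons(c, c), cons(b, cons(e, b))))  →  b   [R3 at ε]

b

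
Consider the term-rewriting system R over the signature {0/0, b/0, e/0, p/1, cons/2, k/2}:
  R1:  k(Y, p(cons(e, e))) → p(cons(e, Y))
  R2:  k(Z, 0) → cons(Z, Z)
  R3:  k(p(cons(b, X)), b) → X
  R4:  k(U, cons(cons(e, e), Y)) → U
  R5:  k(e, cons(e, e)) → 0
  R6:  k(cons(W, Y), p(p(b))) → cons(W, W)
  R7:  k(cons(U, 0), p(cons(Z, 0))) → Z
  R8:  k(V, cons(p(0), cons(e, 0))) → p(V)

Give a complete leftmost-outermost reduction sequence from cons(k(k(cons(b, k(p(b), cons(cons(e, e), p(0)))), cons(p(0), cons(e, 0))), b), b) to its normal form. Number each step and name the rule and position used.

cons(p(b), b)

1. cons(k(k(cons(b, k(p(b), cons(cons(e, e), p(0)))), cons(p(0), cons(e, 0))), b), b)  →  cons(k(p(cons(b, k(p(b), cons(cons(e, e), p(0))))), b), b)   [R8 at 1.1]
2. cons(k(p(cons(b, k(p(b), cons(cons(e, e), p(0))))), b), b)  →  cons(k(p(b), cons(cons(e, e), p(0))), b)   [R3 at 1]
3. cons(k(p(b), cons(cons(e, e), p(0))), b)  →  cons(p(b), b)   [R4 at 1]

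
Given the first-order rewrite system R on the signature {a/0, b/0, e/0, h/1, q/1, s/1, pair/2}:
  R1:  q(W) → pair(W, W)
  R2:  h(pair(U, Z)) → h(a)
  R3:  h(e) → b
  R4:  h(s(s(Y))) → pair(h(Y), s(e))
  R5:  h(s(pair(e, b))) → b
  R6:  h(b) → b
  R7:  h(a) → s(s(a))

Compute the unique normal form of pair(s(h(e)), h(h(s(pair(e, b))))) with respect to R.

pair(s(b), b)

1. pair(s(h(e)), h(h(s(pair(e, b)))))  →  pair(s(b), h(h(s(pair(e, b)))))   [R3 at 1.1]
2. pair(s(b), h(h(s(pair(e, b)))))  →  pair(s(b), h(b))   [R5 at 2.1]
3. pair(s(b), h(b))  →  pair(s(b), b)   [R6 at 2]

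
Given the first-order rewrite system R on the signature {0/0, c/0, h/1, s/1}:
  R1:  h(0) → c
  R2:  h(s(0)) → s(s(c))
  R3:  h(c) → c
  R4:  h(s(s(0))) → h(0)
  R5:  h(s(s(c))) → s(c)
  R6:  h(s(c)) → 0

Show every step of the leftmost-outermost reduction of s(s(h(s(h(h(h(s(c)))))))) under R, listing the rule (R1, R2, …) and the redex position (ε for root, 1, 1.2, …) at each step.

s(s(0))

1. s(s(h(s(h(h(h(s(c))))))))  →  s(s(h(s(h(h(0))))))   [R6 at 1.1.1.1.1.1]
2. s(s(h(s(h(h(0))))))  →  s(s(h(s(h(c)))))   [R1 at 1.1.1.1.1]
3. s(s(h(s(h(c)))))  →  s(s(h(s(c))))   [R3 at 1.1.1.1]
4. s(s(h(s(c))))  →  s(s(0))   [R6 at 1.1]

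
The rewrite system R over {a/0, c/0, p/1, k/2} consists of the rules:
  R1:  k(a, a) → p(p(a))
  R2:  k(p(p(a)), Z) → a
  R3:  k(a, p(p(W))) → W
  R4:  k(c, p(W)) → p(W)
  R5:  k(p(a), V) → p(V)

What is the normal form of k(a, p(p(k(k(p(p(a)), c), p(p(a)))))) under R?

a

1. k(a, p(p(k(k(p(p(a)), c), p(p(a))))))  →  k(k(p(p(a)), c), p(p(a)))   [R3 at ε]
2. k(k(p(p(a)), c), p(p(a)))  →  k(a, p(p(a)))   [R2 at 1]
3. k(a, p(p(a)))  →  a   [R3 at ε]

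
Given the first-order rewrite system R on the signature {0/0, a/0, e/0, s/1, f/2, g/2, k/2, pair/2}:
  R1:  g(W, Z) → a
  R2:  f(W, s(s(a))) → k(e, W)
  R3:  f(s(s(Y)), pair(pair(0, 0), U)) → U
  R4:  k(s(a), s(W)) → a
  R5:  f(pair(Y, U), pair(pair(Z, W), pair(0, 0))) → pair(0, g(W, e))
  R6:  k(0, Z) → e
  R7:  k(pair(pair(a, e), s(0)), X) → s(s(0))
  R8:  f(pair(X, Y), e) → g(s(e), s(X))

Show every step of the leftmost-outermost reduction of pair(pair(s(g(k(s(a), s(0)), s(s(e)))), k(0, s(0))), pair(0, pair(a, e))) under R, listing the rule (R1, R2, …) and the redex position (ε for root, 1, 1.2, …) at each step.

pair(pair(s(a), e), pair(0, pair(a, e)))

1. pair(pair(s(g(k(s(a), s(0)), s(s(e)))), k(0, s(0))), pair(0, pair(a, e)))  →  pair(pair(s(a), k(0, s(0))), pair(0, pair(a, e)))   [R1 at 1.1.1]
2. pair(pair(s(a), k(0, s(0))), pair(0, pair(a, e)))  →  pair(pair(s(a), e), pair(0, pair(a, e)))   [R6 at 1.2]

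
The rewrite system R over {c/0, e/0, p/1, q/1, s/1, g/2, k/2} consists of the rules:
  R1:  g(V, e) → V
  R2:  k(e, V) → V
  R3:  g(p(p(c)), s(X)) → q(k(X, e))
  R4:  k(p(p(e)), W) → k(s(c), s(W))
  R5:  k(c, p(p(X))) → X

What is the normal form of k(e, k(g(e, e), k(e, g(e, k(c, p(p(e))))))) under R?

1. k(e, k(g(e, e), k(e, g(e, k(c, p(p(e)))))))  →  k(g(e, e), k(e, g(e, k(c, p(p(e))))))   [R2 at ε]
2. k(g(e, e), k(e, g(e, k(c, p(p(e))))))  →  k(e, k(e, g(e, k(c, p(p(e))))))   [R1 at 1]
3. k(e, k(e, g(e, k(c, p(p(e))))))  →  k(e, g(e, k(c, p(p(e)))))   [R2 at ε]
4. k(e, g(e, k(c, p(p(e)))))  →  g(e, k(c, p(p(e))))   [R2 at ε]
5. g(e, k(c, p(p(e))))  →  g(e, e)   [R5 at 2]
6. g(e, e)  →  e   [R1 at ε]

e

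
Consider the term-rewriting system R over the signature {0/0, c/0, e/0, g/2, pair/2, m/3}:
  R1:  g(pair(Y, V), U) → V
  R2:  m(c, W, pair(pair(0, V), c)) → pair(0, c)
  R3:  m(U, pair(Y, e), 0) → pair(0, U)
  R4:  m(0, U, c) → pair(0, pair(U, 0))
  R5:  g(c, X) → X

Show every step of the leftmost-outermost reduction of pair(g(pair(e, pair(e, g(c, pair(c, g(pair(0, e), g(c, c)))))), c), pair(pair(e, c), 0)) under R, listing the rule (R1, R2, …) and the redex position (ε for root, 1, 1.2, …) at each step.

1. pair(g(pair(e, pair(e, g(c, pair(c, g(pair(0, e), g(c, c)))))), c), pair(pair(e, c), 0))  →  pair(pair(e, g(c, pair(c, g(pair(0, e), g(c, c))))), pair(pair(e, c), 0))   [R1 at 1]
2. pair(pair(e, g(c, pair(c, g(pair(0, e), g(c, c))))), pair(pair(e, c), 0))  →  pair(pair(e, pair(c, g(pair(0, e), g(c, c)))), pair(pair(e, c), 0))   [R5 at 1.2]
3. pair(pair(e, pair(c, g(pair(0, e), g(c, c)))), pair(pair(e, c), 0))  →  pair(pair(e, pair(c, e)), pair(pair(e, c), 0))   [R1 at 1.2.2]

pair(pair(e, pair(c, e)), pair(pair(e, c), 0))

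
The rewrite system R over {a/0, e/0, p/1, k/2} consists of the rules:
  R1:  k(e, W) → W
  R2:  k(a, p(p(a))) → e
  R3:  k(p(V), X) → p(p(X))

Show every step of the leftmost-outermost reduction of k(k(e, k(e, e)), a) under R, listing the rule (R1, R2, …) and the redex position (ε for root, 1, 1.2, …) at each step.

a

1. k(k(e, k(e, e)), a)  →  k(k(e, e), a)   [R1 at 1]
2. k(k(e, e), a)  →  k(e, a)   [R1 at 1]
3. k(e, a)  →  a   [R1 at ε]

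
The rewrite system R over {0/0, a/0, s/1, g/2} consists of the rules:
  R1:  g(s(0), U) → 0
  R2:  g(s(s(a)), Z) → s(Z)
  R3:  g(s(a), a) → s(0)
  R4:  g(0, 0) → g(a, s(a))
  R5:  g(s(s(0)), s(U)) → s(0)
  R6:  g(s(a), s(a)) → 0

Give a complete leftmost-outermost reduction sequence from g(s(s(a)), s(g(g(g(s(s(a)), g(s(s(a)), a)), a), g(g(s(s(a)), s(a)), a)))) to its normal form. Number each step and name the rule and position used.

1. g(s(s(a)), s(g(g(g(s(s(a)), g(s(s(a)), a)), a), g(g(s(s(a)), s(a)), a))))  →  s(s(g(g(g(s(s(a)), g(s(s(a)), a)), a), g(g(s(s(a)), s(a)), a))))   [R2 at ε]
2. s(s(g(g(g(s(s(a)), g(s(s(a)), a)), a), g(g(s(s(a)), s(a)), a))))  →  s(s(g(g(s(g(s(s(a)), a)), a), g(g(s(s(a)), s(a)), a))))   [R2 at 1.1.1.1]
3. s(s(g(g(s(g(s(s(a)), a)), a), g(g(s(s(a)), s(a)), a))))  →  s(s(g(g(s(s(a)), a), g(g(s(s(a)), s(a)), a))))   [R2 at 1.1.1.1.1]
4. s(s(g(g(s(s(a)), a), g(g(s(s(a)), s(a)), a))))  →  s(s(g(s(a), g(g(s(s(a)), s(a)), a))))   [R2 at 1.1.1]
5. s(s(g(s(a), g(g(s(s(a)), s(a)), a))))  →  s(s(g(s(a), g(s(s(a)), a))))   [R2 at 1.1.2.1]
6. s(s(g(s(a), g(s(s(a)), a))))  →  s(s(g(s(a), s(a))))   [R2 at 1.1.2]
7. s(s(g(s(a), s(a))))  →  s(s(0))   [R6 at 1.1]

s(s(0))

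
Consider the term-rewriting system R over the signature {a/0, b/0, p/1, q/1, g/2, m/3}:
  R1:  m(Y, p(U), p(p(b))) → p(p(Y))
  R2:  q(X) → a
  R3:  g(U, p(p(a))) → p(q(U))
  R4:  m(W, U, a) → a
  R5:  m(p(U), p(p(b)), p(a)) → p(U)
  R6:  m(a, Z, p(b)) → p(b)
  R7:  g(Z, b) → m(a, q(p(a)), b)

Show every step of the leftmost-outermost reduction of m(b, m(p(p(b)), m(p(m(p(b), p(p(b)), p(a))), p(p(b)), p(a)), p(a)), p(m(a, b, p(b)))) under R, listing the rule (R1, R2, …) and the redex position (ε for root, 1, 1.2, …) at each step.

p(p(b))

1. m(b, m(p(p(b)), m(p(m(p(b), p(p(b)), p(a))), p(p(b)), p(a)), p(a)), p(m(a, b, p(b))))  →  m(b, m(p(p(b)), p(m(p(b), p(p(b)), p(a))), p(a)), p(m(a, b, p(b))))   [R5 at 2.2]
2. m(b, m(p(p(b)), p(m(p(b), p(p(b)), p(a))), p(a)), p(m(a, b, p(b))))  →  m(b, m(p(p(b)), p(p(b)), p(a)), p(m(a, b, p(b))))   [R5 at 2.2.1]
3. m(b, m(p(p(b)), p(p(b)), p(a)), p(m(a, b, p(b))))  →  m(b, p(p(b)), p(m(a, b, p(b))))   [R5 at 2]
4. m(b, p(p(b)), p(m(a, b, p(b))))  →  m(b, p(p(b)), p(p(b)))   [R6 at 3.1]
5. m(b, p(p(b)), p(p(b)))  →  p(p(b))   [R1 at ε]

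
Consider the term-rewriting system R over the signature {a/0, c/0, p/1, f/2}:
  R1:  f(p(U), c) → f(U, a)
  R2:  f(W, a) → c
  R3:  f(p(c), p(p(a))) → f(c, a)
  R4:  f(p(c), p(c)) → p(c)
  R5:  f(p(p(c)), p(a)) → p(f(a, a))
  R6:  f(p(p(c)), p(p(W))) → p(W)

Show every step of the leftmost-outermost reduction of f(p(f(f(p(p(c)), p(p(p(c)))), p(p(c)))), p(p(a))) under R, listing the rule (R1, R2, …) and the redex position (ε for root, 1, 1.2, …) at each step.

1. f(p(f(f(p(p(c)), p(p(p(c)))), p(p(c)))), p(p(a)))  →  f(p(f(p(p(c)), p(p(c)))), p(p(a)))   [R6 at 1.1.1]
2. f(p(f(p(p(c)), p(p(c)))), p(p(a)))  →  f(p(p(c)), p(p(a)))   [R6 at 1.1]
3. f(p(p(c)), p(p(a)))  →  p(a)   [R6 at ε]

p(a)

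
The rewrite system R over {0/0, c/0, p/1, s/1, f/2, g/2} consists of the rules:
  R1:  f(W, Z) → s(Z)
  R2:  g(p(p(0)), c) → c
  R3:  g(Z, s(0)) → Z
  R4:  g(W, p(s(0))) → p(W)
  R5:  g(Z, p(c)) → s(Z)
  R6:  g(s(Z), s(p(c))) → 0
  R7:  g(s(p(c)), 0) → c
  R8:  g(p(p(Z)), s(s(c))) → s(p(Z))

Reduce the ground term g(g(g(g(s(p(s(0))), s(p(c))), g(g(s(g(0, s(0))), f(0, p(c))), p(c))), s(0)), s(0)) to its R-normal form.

1. g(g(g(g(s(p(s(0))), s(p(c))), g(g(s(g(0, s(0))), f(0, p(c))), p(c))), s(0)), s(0))  →  g(g(g(s(p(s(0))), s(p(c))), g(g(s(g(0, s(0))), f(0, p(c))), p(c))), s(0))   [R3 at ε]
2. g(g(g(s(p(s(0))), s(p(c))), g(g(s(g(0, s(0))), f(0, p(c))), p(c))), s(0))  →  g(g(s(p(s(0))), s(p(c))), g(g(s(g(0, s(0))), f(0, p(c))), p(c)))   [R3 at ε]
3. g(g(s(p(s(0))), s(p(c))), g(g(s(g(0, s(0))), f(0, p(c))), p(c)))  →  g(0, g(g(s(g(0, s(0))), f(0, p(c))), p(c)))   [R6 at 1]
4. g(0, g(g(s(g(0, s(0))), f(0, p(c))), p(c)))  →  g(0, s(g(s(g(0, s(0))), f(0, p(c)))))   [R5 at 2]
5. g(0, s(g(s(g(0, s(0))), f(0, p(c)))))  →  g(0, s(g(s(0), f(0, p(c)))))   [R3 at 2.1.1.1]
6. g(0, s(g(s(0), f(0, p(c)))))  →  g(0, s(g(s(0), s(p(c)))))   [R1 at 2.1.2]
7. g(0, s(g(s(0), s(p(c)))))  →  g(0, s(0))   [R6 at 2.1]
8. g(0, s(0))  →  0   [R3 at ε]

0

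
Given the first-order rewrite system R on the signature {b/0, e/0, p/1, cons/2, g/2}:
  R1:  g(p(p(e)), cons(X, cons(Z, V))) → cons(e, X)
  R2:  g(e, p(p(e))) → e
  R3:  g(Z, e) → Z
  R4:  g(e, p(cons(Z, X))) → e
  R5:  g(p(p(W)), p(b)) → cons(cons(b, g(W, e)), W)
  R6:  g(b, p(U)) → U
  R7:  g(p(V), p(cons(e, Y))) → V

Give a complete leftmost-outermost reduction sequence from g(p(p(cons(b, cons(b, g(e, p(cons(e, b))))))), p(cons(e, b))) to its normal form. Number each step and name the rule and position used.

1. g(p(p(cons(b, cons(b, g(e, p(cons(e, b))))))), p(cons(e, b)))  →  p(cons(b, cons(b, g(e, p(cons(e, b))))))   [R7 at ε]
2. p(cons(b, cons(b, g(e, p(cons(e, b))))))  →  p(cons(b, cons(b, e)))   [R4 at 1.2.2]

p(cons(b, cons(b, e)))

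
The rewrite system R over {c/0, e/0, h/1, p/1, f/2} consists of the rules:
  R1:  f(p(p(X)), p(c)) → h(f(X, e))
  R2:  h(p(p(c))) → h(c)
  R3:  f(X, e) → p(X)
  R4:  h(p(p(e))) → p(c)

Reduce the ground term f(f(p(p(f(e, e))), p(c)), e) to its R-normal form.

1. f(f(p(p(f(e, e))), p(c)), e)  →  p(f(p(p(f(e, e))), p(c)))   [R3 at ε]
2. p(f(p(p(f(e, e))), p(c)))  →  p(h(f(f(e, e), e)))   [R1 at 1]
3. p(h(f(f(e, e), e)))  →  p(h(p(f(e, e))))   [R3 at 1.1]
4. p(h(p(f(e, e))))  →  p(h(p(p(e))))   [R3 at 1.1.1]
5. p(h(p(p(e))))  →  p(p(c))   [R4 at 1]

p(p(c))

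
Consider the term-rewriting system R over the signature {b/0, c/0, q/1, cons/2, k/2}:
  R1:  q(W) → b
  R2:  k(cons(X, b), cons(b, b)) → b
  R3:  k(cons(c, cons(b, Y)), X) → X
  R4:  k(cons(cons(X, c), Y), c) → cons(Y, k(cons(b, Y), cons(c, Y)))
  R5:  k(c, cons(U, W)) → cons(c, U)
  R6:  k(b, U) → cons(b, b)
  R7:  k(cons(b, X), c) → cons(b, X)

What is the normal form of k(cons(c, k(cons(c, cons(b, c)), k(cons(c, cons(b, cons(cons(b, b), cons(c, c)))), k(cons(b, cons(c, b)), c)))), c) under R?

1. k(cons(c, k(cons(c, cons(b, c)), k(cons(c, cons(b, cons(cons(b, b), cons(c, c)))), k(cons(b, cons(c, b)), c)))), c)  →  k(cons(c, k(cons(c, cons(b, cons(cons(b, b), cons(c, c)))), k(cons(b, cons(c, b)), c))), c)   [R3 at 1.2]
2. k(cons(c, k(cons(c, cons(b, cons(cons(b, b), cons(c, c)))), k(cons(b, cons(c, b)), c))), c)  →  k(cons(c, k(cons(b, cons(c, b)), c)), c)   [R3 at 1.2]
3. k(cons(c, k(cons(b, cons(c, b)), c)), c)  →  k(cons(c, cons(b, cons(c, b))), c)   [R7 at 1.2]
4. k(cons(c, cons(b, cons(c, b))), c)  →  c   [R3 at ε]

c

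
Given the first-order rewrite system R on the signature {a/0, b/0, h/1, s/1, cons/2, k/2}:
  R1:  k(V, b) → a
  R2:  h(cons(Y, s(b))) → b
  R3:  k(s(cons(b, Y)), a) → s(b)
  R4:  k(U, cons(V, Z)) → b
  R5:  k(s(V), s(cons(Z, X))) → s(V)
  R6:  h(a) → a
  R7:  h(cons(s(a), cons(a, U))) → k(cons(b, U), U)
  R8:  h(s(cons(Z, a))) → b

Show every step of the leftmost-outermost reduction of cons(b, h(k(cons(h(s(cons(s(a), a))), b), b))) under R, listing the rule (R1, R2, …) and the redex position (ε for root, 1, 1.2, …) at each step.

cons(b, a)

1. cons(b, h(k(cons(h(s(cons(s(a), a))), b), b)))  →  cons(b, h(a))   [R1 at 2.1]
2. cons(b, h(a))  →  cons(b, a)   [R6 at 2]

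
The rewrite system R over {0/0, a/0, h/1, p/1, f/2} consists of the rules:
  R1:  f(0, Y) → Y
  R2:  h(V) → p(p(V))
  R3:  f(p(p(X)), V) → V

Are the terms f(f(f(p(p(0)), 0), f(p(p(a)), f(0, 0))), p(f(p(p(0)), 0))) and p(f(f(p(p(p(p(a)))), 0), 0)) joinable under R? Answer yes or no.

Reduce t₁ = f(f(f(p(p(0)), 0), f(p(p(a)), f(0, 0))), p(f(p(p(0)), 0))):
1. f(f(f(p(p(0)), 0), f(p(p(a)), f(0, 0))), p(f(p(p(0)), 0)))  →  f(f(0, f(p(p(a)), f(0, 0))), p(f(p(p(0)), 0)))   [R3 at 1.1]
2. f(f(0, f(p(p(a)), f(0, 0))), p(f(p(p(0)), 0)))  →  f(f(p(p(a)), f(0, 0)), p(f(p(p(0)), 0)))   [R1 at 1]
3. f(f(p(p(a)), f(0, 0)), p(f(p(p(0)), 0)))  →  f(f(0, 0), p(f(p(p(0)), 0)))   [R3 at 1]
4. f(f(0, 0), p(f(p(p(0)), 0)))  →  f(0, p(f(p(p(0)), 0)))   [R1 at 1]
5. f(0, p(f(p(p(0)), 0)))  →  p(f(p(p(0)), 0))   [R1 at ε]
6. p(f(p(p(0)), 0))  →  p(0)   [R3 at 1]

Reduce t₂ = p(f(f(p(p(p(p(a)))), 0), 0)):
1. p(f(f(p(p(p(p(a)))), 0), 0))  →  p(f(0, 0))   [R3 at 1.1]
2. p(f(0, 0))  →  p(0)   [R1 at 1]

yes — NF(t₁) = p(0), NF(t₂) = p(0)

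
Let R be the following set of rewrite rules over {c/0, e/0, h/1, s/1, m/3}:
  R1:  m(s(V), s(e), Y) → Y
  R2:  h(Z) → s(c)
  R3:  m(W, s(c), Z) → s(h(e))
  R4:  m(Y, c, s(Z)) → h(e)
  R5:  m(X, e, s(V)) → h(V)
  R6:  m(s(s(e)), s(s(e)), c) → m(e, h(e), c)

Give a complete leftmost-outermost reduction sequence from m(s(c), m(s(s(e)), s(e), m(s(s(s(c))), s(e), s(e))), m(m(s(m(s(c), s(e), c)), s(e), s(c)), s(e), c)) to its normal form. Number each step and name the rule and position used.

c

1. m(s(c), m(s(s(e)), s(e), m(s(s(s(c))), s(e), s(e))), m(m(s(m(s(c), s(e), c)), s(e), s(c)), s(e), c))  →  m(s(c), m(s(s(s(c))), s(e), s(e)), m(m(s(m(s(c), s(e), c)), s(e), s(c)), s(e), c))   [R1 at 2]
2. m(s(c), m(s(s(s(c))), s(e), s(e)), m(m(s(m(s(c), s(e), c)), s(e), s(c)), s(e), c))  →  m(s(c), s(e), m(m(s(m(s(c), s(e), c)), s(e), s(c)), s(e), c))   [R1 at 2]
3. m(s(c), s(e), m(m(s(m(s(c), s(e), c)), s(e), s(c)), s(e), c))  →  m(m(s(m(s(c), s(e), c)), s(e), s(c)), s(e), c)   [R1 at ε]
4. m(m(s(m(s(c), s(e), c)), s(e), s(c)), s(e), c)  →  m(s(c), s(e), c)   [R1 at 1]
5. m(s(c), s(e), c)  →  c   [R1 at ε]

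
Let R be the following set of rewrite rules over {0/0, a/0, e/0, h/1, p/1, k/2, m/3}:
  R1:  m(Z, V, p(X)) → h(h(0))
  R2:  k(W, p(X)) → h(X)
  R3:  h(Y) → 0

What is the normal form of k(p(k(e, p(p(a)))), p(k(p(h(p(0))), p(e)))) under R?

0

1. k(p(k(e, p(p(a)))), p(k(p(h(p(0))), p(e))))  →  h(k(p(h(p(0))), p(e)))   [R2 at ε]
2. h(k(p(h(p(0))), p(e)))  →  0   [R3 at ε]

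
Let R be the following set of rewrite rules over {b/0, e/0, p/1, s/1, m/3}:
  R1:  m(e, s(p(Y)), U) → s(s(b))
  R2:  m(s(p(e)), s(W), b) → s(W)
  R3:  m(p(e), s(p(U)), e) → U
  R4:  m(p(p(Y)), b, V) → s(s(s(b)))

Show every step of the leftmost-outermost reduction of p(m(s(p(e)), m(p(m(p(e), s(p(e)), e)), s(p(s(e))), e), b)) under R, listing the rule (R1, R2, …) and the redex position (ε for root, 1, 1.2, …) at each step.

1. p(m(s(p(e)), m(p(m(p(e), s(p(e)), e)), s(p(s(e))), e), b))  →  p(m(s(p(e)), m(p(e), s(p(s(e))), e), b))   [R3 at 1.2.1.1]
2. p(m(s(p(e)), m(p(e), s(p(s(e))), e), b))  →  p(m(s(p(e)), s(e), b))   [R3 at 1.2]
3. p(m(s(p(e)), s(e), b))  →  p(s(e))   [R2 at 1]

p(s(e))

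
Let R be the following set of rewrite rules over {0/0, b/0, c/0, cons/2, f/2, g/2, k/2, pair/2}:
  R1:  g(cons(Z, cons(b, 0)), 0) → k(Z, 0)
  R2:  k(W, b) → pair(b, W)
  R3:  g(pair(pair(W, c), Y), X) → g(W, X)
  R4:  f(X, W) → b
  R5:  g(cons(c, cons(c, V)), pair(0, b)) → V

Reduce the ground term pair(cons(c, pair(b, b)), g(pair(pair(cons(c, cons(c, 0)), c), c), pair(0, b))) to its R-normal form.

pair(cons(c, pair(b, b)), 0)

1. pair(cons(c, pair(b, b)), g(pair(pair(cons(c, cons(c, 0)), c), c), pair(0, b)))  →  pair(cons(c, pair(b, b)), g(cons(c, cons(c, 0)), pair(0, b)))   [R3 at 2]
2. pair(cons(c, pair(b, b)), g(cons(c, cons(c, 0)), pair(0, b)))  →  pair(cons(c, pair(b, b)), 0)   [R5 at 2]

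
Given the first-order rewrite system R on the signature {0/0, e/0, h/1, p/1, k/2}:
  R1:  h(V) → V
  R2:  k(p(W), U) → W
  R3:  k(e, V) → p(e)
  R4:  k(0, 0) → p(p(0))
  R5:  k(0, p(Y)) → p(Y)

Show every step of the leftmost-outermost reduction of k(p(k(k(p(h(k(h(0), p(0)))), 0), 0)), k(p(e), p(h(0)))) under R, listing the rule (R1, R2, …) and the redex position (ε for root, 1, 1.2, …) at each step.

1. k(p(k(k(p(h(k(h(0), p(0)))), 0), 0)), k(p(e), p(h(0))))  →  k(k(p(h(k(h(0), p(0)))), 0), 0)   [R2 at ε]
2. k(k(p(h(k(h(0), p(0)))), 0), 0)  →  k(h(k(h(0), p(0))), 0)   [R2 at 1]
3. k(h(k(h(0), p(0))), 0)  →  k(k(h(0), p(0)), 0)   [R1 at 1]
4. k(k(h(0), p(0)), 0)  →  k(k(0, p(0)), 0)   [R1 at 1.1]
5. k(k(0, p(0)), 0)  →  k(p(0), 0)   [R5 at 1]
6. k(p(0), 0)  →  0   [R2 at ε]

0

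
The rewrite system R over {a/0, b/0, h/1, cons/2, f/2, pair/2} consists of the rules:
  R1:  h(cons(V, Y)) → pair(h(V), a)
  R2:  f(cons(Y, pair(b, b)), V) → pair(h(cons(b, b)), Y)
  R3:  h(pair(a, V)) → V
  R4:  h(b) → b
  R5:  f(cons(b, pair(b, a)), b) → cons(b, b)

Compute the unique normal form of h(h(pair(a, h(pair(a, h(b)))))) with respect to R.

1. h(h(pair(a, h(pair(a, h(b))))))  →  h(h(pair(a, h(b))))   [R3 at 1]
2. h(h(pair(a, h(b))))  →  h(h(b))   [R3 at 1]
3. h(h(b))  →  h(b)   [R4 at 1]
4. h(b)  →  b   [R4 at ε]

b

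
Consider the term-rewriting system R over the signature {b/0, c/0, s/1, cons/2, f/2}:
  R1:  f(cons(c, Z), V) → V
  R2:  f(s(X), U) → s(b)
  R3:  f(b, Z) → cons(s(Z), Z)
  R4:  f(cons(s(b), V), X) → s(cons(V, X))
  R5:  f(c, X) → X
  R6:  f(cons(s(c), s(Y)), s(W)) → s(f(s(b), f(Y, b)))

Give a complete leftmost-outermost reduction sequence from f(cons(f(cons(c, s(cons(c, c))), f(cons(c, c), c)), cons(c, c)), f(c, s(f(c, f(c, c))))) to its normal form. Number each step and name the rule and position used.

1. f(cons(f(cons(c, s(cons(c, c))), f(cons(c, c), c)), cons(c, c)), f(c, s(f(c, f(c, c)))))  →  f(cons(f(cons(c, c), c), cons(c, c)), f(c, s(f(c, f(c, c)))))   [R1 at 1.1]
2. f(cons(f(cons(c, c), c), cons(c, c)), f(c, s(f(c, f(c, c)))))  →  f(cons(c, cons(c, c)), f(c, s(f(c, f(c, c)))))   [R1 at 1.1]
3. f(cons(c, cons(c, c)), f(c, s(f(c, f(c, c)))))  →  f(c, s(f(c, f(c, c))))   [R1 at ε]
4. f(c, s(f(c, f(c, c))))  →  s(f(c, f(c, c)))   [R5 at ε]
5. s(f(c, f(c, c)))  →  s(f(c, c))   [R5 at 1]
6. s(f(c, c))  →  s(c)   [R5 at 1]

s(c)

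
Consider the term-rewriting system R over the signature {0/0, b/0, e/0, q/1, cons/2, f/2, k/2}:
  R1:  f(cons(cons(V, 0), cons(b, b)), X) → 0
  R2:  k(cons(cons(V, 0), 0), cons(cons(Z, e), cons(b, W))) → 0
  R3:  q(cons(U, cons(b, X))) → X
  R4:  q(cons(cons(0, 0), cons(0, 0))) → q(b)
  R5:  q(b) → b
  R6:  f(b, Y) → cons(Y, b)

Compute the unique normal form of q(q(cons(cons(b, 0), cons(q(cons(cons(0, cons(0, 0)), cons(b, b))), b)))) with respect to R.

b

1. q(q(cons(cons(b, 0), cons(q(cons(cons(0, cons(0, 0)), cons(b, b))), b))))  →  q(q(cons(cons(b, 0), cons(b, b))))   [R3 at 1.1.2.1]
2. q(q(cons(cons(b, 0), cons(b, b))))  →  q(b)   [R3 at 1]
3. q(b)  →  b   [R5 at ε]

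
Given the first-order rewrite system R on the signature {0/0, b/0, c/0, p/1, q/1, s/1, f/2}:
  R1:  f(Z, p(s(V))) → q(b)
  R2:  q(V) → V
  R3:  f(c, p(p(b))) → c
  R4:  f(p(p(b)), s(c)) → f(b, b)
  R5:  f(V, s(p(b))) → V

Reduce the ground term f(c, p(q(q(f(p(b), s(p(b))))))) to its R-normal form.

1. f(c, p(q(q(f(p(b), s(p(b)))))))  →  f(c, p(q(f(p(b), s(p(b))))))   [R2 at 2.1]
2. f(c, p(q(f(p(b), s(p(b))))))  →  f(c, p(f(p(b), s(p(b)))))   [R2 at 2.1]
3. f(c, p(f(p(b), s(p(b)))))  →  f(c, p(p(b)))   [R5 at 2.1]
4. f(c, p(p(b)))  →  c   [R3 at ε]

c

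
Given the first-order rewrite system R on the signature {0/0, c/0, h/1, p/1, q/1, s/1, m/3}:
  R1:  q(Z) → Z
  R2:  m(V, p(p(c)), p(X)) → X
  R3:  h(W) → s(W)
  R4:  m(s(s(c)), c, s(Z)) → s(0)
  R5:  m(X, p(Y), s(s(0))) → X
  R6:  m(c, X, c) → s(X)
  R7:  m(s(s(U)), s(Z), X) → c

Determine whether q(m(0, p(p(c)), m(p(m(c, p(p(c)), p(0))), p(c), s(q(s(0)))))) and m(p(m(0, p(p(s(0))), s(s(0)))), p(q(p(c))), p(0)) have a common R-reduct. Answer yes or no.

Reduce t₁ = q(m(0, p(p(c)), m(p(m(c, p(p(c)), p(0))), p(c), s(q(s(0)))))):
1. q(m(0, p(p(c)), m(p(m(c, p(p(c)), p(0))), p(c), s(q(s(0))))))  →  m(0, p(p(c)), m(p(m(c, p(p(c)), p(0))), p(c), s(q(s(0)))))   [R1 at ε]
2. m(0, p(p(c)), m(p(m(c, p(p(c)), p(0))), p(c), s(q(s(0)))))  →  m(0, p(p(c)), m(p(0), p(c), s(q(s(0)))))   [R2 at 3.1.1]
3. m(0, p(p(c)), m(p(0), p(c), s(q(s(0)))))  →  m(0, p(p(c)), m(p(0), p(c), s(s(0))))   [R1 at 3.3.1]
4. m(0, p(p(c)), m(p(0), p(c), s(s(0))))  →  m(0, p(p(c)), p(0))   [R5 at 3]
5. m(0, p(p(c)), p(0))  →  0   [R2 at ε]

Reduce t₂ = m(p(m(0, p(p(s(0))), s(s(0)))), p(q(p(c))), p(0)):
1. m(p(m(0, p(p(s(0))), s(s(0)))), p(q(p(c))), p(0))  →  m(p(0), p(q(p(c))), p(0))   [R5 at 1.1]
2. m(p(0), p(q(p(c))), p(0))  →  m(p(0), p(p(c)), p(0))   [R1 at 2.1]
3. m(p(0), p(p(c)), p(0))  →  0   [R2 at ε]

yes — NF(t₁) = 0, NF(t₂) = 0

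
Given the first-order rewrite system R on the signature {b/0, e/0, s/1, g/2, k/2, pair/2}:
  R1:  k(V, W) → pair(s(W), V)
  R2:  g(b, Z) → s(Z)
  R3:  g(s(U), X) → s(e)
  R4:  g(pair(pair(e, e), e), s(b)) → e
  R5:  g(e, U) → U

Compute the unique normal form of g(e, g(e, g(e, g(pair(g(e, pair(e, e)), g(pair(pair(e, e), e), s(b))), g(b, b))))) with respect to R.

1. g(e, g(e, g(e, g(pair(g(e, pair(e, e)), g(pair(pair(e, e), e), s(b))), g(b, b)))))  →  g(e, g(e, g(pair(g(e, pair(e, e)), g(pair(pair(e, e), e), s(b))), g(b, b))))   [R5 at ε]
2. g(e, g(e, g(pair(g(e, pair(e, e)), g(pair(pair(e, e), e), s(b))), g(b, b))))  →  g(e, g(pair(g(e, pair(e, e)), g(pair(pair(e, e), e), s(b))), g(b, b)))   [R5 at ε]
3. g(e, g(pair(g(e, pair(e, e)), g(pair(pair(e, e), e), s(b))), g(b, b)))  →  g(pair(g(e, pair(e, e)), g(pair(pair(e, e), e), s(b))), g(b, b))   [R5 at ε]
4. g(pair(g(e, pair(e, e)), g(pair(pair(e, e), e), s(b))), g(b, b))  →  g(pair(pair(e, e), g(pair(pair(e, e), e), s(b))), g(b, b))   [R5 at 1.1]
5. g(pair(pair(e, e), g(pair(pair(e, e), e), s(b))), g(b, b))  →  g(pair(pair(e, e), e), g(b, b))   [R4 at 1.2]
6. g(pair(pair(e, e), e), g(b, b))  →  g(pair(pair(e, e), e), s(b))   [R2 at 2]
7. g(pair(pair(e, e), e), s(b))  →  e   [R4 at ε]

e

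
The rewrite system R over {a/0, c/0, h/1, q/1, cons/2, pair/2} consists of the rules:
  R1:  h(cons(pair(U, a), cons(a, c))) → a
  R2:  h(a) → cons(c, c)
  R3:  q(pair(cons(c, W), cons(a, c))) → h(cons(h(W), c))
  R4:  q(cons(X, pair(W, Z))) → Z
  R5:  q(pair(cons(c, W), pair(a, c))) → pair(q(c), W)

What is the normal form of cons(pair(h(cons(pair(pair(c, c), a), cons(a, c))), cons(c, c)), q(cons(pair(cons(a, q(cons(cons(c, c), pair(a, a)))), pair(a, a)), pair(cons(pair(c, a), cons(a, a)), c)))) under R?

1. cons(pair(h(cons(pair(pair(c, c), a), cons(a, c))), cons(c, c)), q(cons(pair(cons(a, q(cons(cons(c, c), pair(a, a)))), pair(a, a)), pair(cons(pair(c, a), cons(a, a)), c))))  →  cons(pair(a, cons(c, c)), q(cons(pair(cons(a, q(cons(cons(c, c), pair(a, a)))), pair(a, a)), pair(cons(pair(c, a), cons(a, a)), c))))   [R1 at 1.1]
2. cons(pair(a, cons(c, c)), q(cons(pair(cons(a, q(cons(cons(c, c), pair(a, a)))), pair(a, a)), pair(cons(pair(c, a), cons(a, a)), c))))  →  cons(pair(a, cons(c, c)), c)   [R4 at 2]

cons(pair(a, cons(c, c)), c)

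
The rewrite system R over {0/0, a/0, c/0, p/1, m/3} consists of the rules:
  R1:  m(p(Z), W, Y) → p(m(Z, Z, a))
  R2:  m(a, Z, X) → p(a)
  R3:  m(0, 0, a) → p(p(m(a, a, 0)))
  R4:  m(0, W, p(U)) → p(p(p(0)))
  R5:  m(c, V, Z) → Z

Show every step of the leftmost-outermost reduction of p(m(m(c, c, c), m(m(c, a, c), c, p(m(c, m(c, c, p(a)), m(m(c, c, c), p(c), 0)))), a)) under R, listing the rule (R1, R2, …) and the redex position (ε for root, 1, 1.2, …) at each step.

p(a)

1. p(m(m(c, c, c), m(m(c, a, c), c, p(m(c, m(c, c, p(a)), m(m(c, c, c), p(c), 0)))), a))  →  p(m(c, m(m(c, a, c), c, p(m(c, m(c, c, p(a)), m(m(c, c, c), p(c), 0)))), a))   [R5 at 1.1]
2. p(m(c, m(m(c, a, c), c, p(m(c, m(c, c, p(a)), m(m(c, c, c), p(c), 0)))), a))  →  p(a)   [R5 at 1]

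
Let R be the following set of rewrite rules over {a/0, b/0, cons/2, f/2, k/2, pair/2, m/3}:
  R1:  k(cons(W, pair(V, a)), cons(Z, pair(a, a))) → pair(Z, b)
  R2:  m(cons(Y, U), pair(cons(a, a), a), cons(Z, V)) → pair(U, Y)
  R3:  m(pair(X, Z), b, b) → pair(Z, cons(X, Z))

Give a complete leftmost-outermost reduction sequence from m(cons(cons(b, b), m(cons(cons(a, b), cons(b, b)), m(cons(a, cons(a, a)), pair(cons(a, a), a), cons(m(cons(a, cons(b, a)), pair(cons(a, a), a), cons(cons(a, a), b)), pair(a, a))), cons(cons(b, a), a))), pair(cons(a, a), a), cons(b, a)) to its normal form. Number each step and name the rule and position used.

1. m(cons(cons(b, b), m(cons(cons(a, b), cons(b, b)), m(cons(a, cons(a, a)), pair(cons(a, a), a), cons(m(cons(a, cons(b, a)), pair(cons(a, a), a), cons(cons(a, a), b)), pair(a, a))), cons(cons(b, a), a))), pair(cons(a, a), a), cons(b, a))  →  pair(m(cons(cons(a, b), cons(b, b)), m(cons(a, cons(a, a)), pair(cons(a, a), a), cons(m(cons(a, cons(b, a)), pair(cons(a, a), a), cons(cons(a, a), b)), pair(a, a))), cons(cons(b, a), a)), cons(b, b))   [R2 at ε]
2. pair(m(cons(cons(a, b), cons(b, b)), m(cons(a, cons(a, a)), pair(cons(a, a), a), cons(m(cons(a, cons(b, a)), pair(cons(a, a), a), cons(cons(a, a), b)), pair(a, a))), cons(cons(b, a), a)), cons(b, b))  →  pair(m(cons(cons(a, b), cons(b, b)), pair(cons(a, a), a), cons(cons(b, a), a)), cons(b, b))   [R2 at 1.2]
3. pair(m(cons(cons(a, b), cons(b, b)), pair(cons(a, a), a), cons(cons(b, a), a)), cons(b, b))  →  pair(pair(cons(b, b), cons(a, b)), cons(b, b))   [R2 at 1]

pair(pair(cons(b, b), cons(a, b)), cons(b, b))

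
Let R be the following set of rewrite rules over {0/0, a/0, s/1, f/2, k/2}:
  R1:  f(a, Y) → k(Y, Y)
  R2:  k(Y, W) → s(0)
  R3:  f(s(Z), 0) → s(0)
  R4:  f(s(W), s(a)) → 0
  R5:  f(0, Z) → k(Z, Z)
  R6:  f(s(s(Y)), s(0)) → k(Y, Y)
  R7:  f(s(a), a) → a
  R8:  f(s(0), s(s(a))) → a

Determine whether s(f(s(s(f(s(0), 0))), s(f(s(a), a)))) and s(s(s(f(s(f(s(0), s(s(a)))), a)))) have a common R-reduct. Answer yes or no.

Reduce t₁ = s(f(s(s(f(s(0), 0))), s(f(s(a), a)))):
1. s(f(s(s(f(s(0), 0))), s(f(s(a), a))))  →  s(f(s(s(s(0))), s(f(s(a), a))))   [R3 at 1.1.1.1]
2. s(f(s(s(s(0))), s(f(s(a), a))))  →  s(f(s(s(s(0))), s(a)))   [R7 at 1.2.1]
3. s(f(s(s(s(0))), s(a)))  →  s(0)   [R4 at 1]

Reduce t₂ = s(s(s(f(s(f(s(0), s(s(a)))), a)))):
1. s(s(s(f(s(f(s(0), s(s(a)))), a))))  →  s(s(s(f(s(a), a))))   [R8 at 1.1.1.1.1]
2. s(s(s(f(s(a), a))))  →  s(s(s(a)))   [R7 at 1.1.1]

no — NF(t₁) = s(0), NF(t₂) = s(s(s(a)))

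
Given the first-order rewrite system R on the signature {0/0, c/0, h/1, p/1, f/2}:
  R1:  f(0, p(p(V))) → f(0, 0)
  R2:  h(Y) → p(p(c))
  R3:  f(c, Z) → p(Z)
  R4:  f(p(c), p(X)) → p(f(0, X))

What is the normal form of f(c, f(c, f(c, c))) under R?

p(p(p(c)))

1. f(c, f(c, f(c, c)))  →  p(f(c, f(c, c)))   [R3 at ε]
2. p(f(c, f(c, c)))  →  p(p(f(c, c)))   [R3 at 1]
3. p(p(f(c, c)))  →  p(p(p(c)))   [R3 at 1.1]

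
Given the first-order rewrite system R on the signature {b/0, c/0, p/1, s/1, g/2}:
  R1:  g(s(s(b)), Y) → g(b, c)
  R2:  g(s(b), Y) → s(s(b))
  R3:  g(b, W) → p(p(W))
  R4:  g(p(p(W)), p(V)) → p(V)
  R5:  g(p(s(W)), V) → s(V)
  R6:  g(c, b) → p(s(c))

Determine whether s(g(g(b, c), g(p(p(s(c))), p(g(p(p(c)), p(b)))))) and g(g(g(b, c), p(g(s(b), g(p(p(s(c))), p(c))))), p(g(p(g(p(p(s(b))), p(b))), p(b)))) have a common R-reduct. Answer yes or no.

Reduce t₁ = s(g(g(b, c), g(p(p(s(c))), p(g(p(p(c)), p(b)))))):
1. s(g(g(b, c), g(p(p(s(c))), p(g(p(p(c)), p(b))))))  →  s(g(p(p(c)), g(p(p(s(c))), p(g(p(p(c)), p(b))))))   [R3 at 1.1]
2. s(g(p(p(c)), g(p(p(s(c))), p(g(p(p(c)), p(b))))))  →  s(g(p(p(c)), p(g(p(p(c)), p(b)))))   [R4 at 1.2]
3. s(g(p(p(c)), p(g(p(p(c)), p(b)))))  →  s(p(g(p(p(c)), p(b))))   [R4 at 1]
4. s(p(g(p(p(c)), p(b))))  →  s(p(p(b)))   [R4 at 1.1]

Reduce t₂ = g(g(g(b, c), p(g(s(b), g(p(p(s(c))), p(c))))), p(g(p(g(p(p(s(b))), p(b))), p(b)))):
1. g(g(g(b, c), p(g(s(b), g(p(p(s(c))), p(c))))), p(g(p(g(p(p(s(b))), p(b))), p(b))))  →  g(g(p(p(c)), p(g(s(b), g(p(p(s(c))), p(c))))), p(g(p(g(p(p(s(b))), p(b))), p(b))))   [R3 at 1.1]
2. g(g(p(p(c)), p(g(s(b), g(p(p(s(c))), p(c))))), p(g(p(g(p(p(s(b))), p(b))), p(b))))  →  g(p(g(s(b), g(p(p(s(c))), p(c)))), p(g(p(g(p(p(s(b))), p(b))), p(b))))   [R4 at 1]
3. g(p(g(s(b), g(p(p(s(c))), p(c)))), p(g(p(g(p(p(s(b))), p(b))), p(b))))  →  g(p(s(s(b))), p(g(p(g(p(p(s(b))), p(b))), p(b))))   [R2 at 1.1]
4. g(p(s(s(b))), p(g(p(g(p(p(s(b))), p(b))), p(b))))  →  s(p(g(p(g(p(p(s(b))), p(b))), p(b))))   [R5 at ε]
5. s(p(g(p(g(p(p(s(b))), p(b))), p(b))))  →  s(p(g(p(p(b)), p(b))))   [R4 at 1.1.1.1]
6. s(p(g(p(p(b)), p(b))))  →  s(p(p(b)))   [R4 at 1.1]

yes — NF(t₁) = s(p(p(b))), NF(t₂) = s(p(p(b)))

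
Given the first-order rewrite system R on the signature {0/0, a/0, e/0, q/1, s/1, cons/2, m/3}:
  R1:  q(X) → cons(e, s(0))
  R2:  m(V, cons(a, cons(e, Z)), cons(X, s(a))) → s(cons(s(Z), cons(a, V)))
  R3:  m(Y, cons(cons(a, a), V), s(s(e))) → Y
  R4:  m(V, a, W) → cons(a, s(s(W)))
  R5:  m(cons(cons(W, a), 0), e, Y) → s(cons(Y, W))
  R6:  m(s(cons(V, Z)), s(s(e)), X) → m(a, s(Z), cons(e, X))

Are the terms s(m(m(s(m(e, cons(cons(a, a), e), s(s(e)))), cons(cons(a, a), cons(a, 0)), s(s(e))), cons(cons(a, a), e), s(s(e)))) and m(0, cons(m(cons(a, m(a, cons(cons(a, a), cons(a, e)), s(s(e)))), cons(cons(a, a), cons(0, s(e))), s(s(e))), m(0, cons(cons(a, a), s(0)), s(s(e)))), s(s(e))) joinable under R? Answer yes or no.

no — NF(t₁) = s(s(e)), NF(t₂) = 0

Reduce t₁ = s(m(m(s(m(e, cons(cons(a, a), e), s(s(e)))), cons(cons(a, a), cons(a, 0)), s(s(e))), cons(cons(a, a), e), s(s(e)))):
1. s(m(m(s(m(e, cons(cons(a, a), e), s(s(e)))), cons(cons(a, a), cons(a, 0)), s(s(e))), cons(cons(a, a), e), s(s(e))))  →  s(m(s(m(e, cons(cons(a, a), e), s(s(e)))), cons(cons(a, a), cons(a, 0)), s(s(e))))   [R3 at 1]
2. s(m(s(m(e, cons(cons(a, a), e), s(s(e)))), cons(cons(a, a), cons(a, 0)), s(s(e))))  →  s(s(m(e, cons(cons(a, a), e), s(s(e)))))   [R3 at 1]
3. s(s(m(e, cons(cons(a, a), e), s(s(e)))))  →  s(s(e))   [R3 at 1.1]

Reduce t₂ = m(0, cons(m(cons(a, m(a, cons(cons(a, a), cons(a, e)), s(s(e)))), cons(cons(a, a), cons(0, s(e))), s(s(e))), m(0, cons(cons(a, a), s(0)), s(s(e)))), s(s(e))):
1. m(0, cons(m(cons(a, m(a, cons(cons(a, a), cons(a, e)), s(s(e)))), cons(cons(a, a), cons(0, s(e))), s(s(e))), m(0, cons(cons(a, a), s(0)), s(s(e)))), s(s(e)))  →  m(0, cons(cons(a, m(a, cons(cons(a, a), cons(a, e)), s(s(e)))), m(0, cons(cons(a, a), s(0)), s(s(e)))), s(s(e)))   [R3 at 2.1]
2. m(0, cons(cons(a, m(a, cons(cons(a, a), cons(a, e)), s(s(e)))), m(0, cons(cons(a, a), s(0)), s(s(e)))), s(s(e)))  →  m(0, cons(cons(a, a), m(0, cons(cons(a, a), s(0)), s(s(e)))), s(s(e)))   [R3 at 2.1.2]
3. m(0, cons(cons(a, a), m(0, cons(cons(a, a), s(0)), s(s(e)))), s(s(e)))  →  0   [R3 at ε]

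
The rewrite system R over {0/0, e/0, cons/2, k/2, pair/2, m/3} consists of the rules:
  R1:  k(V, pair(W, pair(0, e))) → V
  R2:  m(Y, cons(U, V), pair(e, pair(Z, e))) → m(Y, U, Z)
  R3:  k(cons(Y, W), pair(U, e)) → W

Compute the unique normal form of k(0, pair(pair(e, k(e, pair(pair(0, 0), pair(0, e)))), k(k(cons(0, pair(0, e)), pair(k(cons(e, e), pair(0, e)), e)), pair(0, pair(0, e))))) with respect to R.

1. k(0, pair(pair(e, k(e, pair(pair(0, 0), pair(0, e)))), k(k(cons(0, pair(0, e)), pair(k(cons(e, e), pair(0, e)), e)), pair(0, pair(0, e)))))  →  k(0, pair(pair(e, e), k(k(cons(0, pair(0, e)), pair(k(cons(e, e), pair(0, e)), e)), pair(0, pair(0, e)))))   [R1 at 2.1.2]
2. k(0, pair(pair(e, e), k(k(cons(0, pair(0, e)), pair(k(cons(e, e), pair(0, e)), e)), pair(0, pair(0, e)))))  →  k(0, pair(pair(e, e), k(cons(0, pair(0, e)), pair(k(cons(e, e), pair(0, e)), e))))   [R1 at 2.2]
3. k(0, pair(pair(e, e), k(cons(0, pair(0, e)), pair(k(cons(e, e), pair(0, e)), e))))  →  k(0, pair(pair(e, e), pair(0, e)))   [R3 at 2.2]
4. k(0, pair(pair(e, e), pair(0, e)))  →  0   [R1 at ε]

0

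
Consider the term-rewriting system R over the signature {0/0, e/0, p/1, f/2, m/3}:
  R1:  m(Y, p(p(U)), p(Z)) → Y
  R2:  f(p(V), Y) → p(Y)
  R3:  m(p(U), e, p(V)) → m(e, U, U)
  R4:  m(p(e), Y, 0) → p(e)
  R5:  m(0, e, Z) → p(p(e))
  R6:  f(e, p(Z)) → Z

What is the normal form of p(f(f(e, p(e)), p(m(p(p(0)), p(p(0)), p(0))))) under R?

p(p(p(0)))

1. p(f(f(e, p(e)), p(m(p(p(0)), p(p(0)), p(0)))))  →  p(f(e, p(m(p(p(0)), p(p(0)), p(0)))))   [R6 at 1.1]
2. p(f(e, p(m(p(p(0)), p(p(0)), p(0)))))  →  p(m(p(p(0)), p(p(0)), p(0)))   [R6 at 1]
3. p(m(p(p(0)), p(p(0)), p(0)))  →  p(p(p(0)))   [R1 at 1]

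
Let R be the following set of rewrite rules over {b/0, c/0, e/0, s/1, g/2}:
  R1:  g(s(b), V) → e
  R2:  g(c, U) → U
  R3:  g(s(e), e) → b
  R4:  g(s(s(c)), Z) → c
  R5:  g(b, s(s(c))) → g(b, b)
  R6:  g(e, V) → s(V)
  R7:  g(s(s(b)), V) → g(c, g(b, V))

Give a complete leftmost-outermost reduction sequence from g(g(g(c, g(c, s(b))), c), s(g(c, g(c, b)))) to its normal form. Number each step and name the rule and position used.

s(s(b))

1. g(g(g(c, g(c, s(b))), c), s(g(c, g(c, b))))  →  g(g(g(c, s(b)), c), s(g(c, g(c, b))))   [R2 at 1.1]
2. g(g(g(c, s(b)), c), s(g(c, g(c, b))))  →  g(g(s(b), c), s(g(c, g(c, b))))   [R2 at 1.1]
3. g(g(s(b), c), s(g(c, g(c, b))))  →  g(e, s(g(c, g(c, b))))   [R1 at 1]
4. g(e, s(g(c, g(c, b))))  →  s(s(g(c, g(c, b))))   [R6 at ε]
5. s(s(g(c, g(c, b))))  →  s(s(g(c, b)))   [R2 at 1.1]
6. s(s(g(c, b)))  →  s(s(b))   [R2 at 1.1]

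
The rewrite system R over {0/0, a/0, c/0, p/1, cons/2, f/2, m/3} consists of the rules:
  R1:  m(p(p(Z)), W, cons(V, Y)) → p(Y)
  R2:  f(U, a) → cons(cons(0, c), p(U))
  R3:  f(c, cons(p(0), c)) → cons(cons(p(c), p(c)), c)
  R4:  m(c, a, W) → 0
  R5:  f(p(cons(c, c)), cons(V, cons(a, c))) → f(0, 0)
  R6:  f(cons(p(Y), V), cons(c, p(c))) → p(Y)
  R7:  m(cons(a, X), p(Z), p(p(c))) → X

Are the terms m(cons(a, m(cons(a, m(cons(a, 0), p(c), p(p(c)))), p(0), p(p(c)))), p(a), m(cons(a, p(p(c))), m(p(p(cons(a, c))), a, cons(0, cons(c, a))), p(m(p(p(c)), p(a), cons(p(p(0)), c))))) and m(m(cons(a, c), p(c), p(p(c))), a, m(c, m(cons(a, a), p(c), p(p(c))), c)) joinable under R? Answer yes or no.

Reduce t₁ = m(cons(a, m(cons(a, m(cons(a, 0), p(c), p(p(c)))), p(0), p(p(c)))), p(a), m(cons(a, p(p(c))), m(p(p(cons(a, c))), a, cons(0, cons(c, a))), p(m(p(p(c)), p(a), cons(p(p(0)), c))))):
1. m(cons(a, m(cons(a, m(cons(a, 0), p(c), p(p(c)))), p(0), p(p(c)))), p(a), m(cons(a, p(p(c))), m(p(p(cons(a, c))), a, cons(0, cons(c, a))), p(m(p(p(c)), p(a), cons(p(p(0)), c)))))  →  m(cons(a, m(cons(a, 0), p(c), p(p(c)))), p(a), m(cons(a, p(p(c))), m(p(p(cons(a, c))), a, cons(0, cons(c, a))), p(m(p(p(c)), p(a), cons(p(p(0)), c)))))   [R7 at 1.2]
2. m(cons(a, m(cons(a, 0), p(c), p(p(c)))), p(a), m(cons(a, p(p(c))), m(p(p(cons(a, c))), a, cons(0, cons(c, a))), p(m(p(p(c)), p(a), cons(p(p(0)), c)))))  →  m(cons(a, 0), p(a), m(cons(a, p(p(c))), m(p(p(cons(a, c))), a, cons(0, cons(c, a))), p(m(p(p(c)), p(a), cons(p(p(0)), c)))))   [R7 at 1.2]
3. m(cons(a, 0), p(a), m(cons(a, p(p(c))), m(p(p(cons(a, c))), a, cons(0, cons(c, a))), p(m(p(p(c)), p(a), cons(p(p(0)), c)))))  →  m(cons(a, 0), p(a), m(cons(a, p(p(c))), p(cons(c, a)), p(m(p(p(c)), p(a), cons(p(p(0)), c)))))   [R1 at 3.2]
4. m(cons(a, 0), p(a), m(cons(a, p(p(c))), p(cons(c, a)), p(m(p(p(c)), p(a), cons(p(p(0)), c)))))  →  m(cons(a, 0), p(a), m(cons(a, p(p(c))), p(cons(c, a)), p(p(c))))   [R1 at 3.3.1]
5. m(cons(a, 0), p(a), m(cons(a, p(p(c))), p(cons(c, a)), p(p(c))))  →  m(cons(a, 0), p(a), p(p(c)))   [R7 at 3]
6. m(cons(a, 0), p(a), p(p(c)))  →  0   [R7 at ε]

Reduce t₂ = m(m(cons(a, c), p(c), p(p(c))), a, m(c, m(cons(a, a), p(c), p(p(c))), c)):
1. m(m(cons(a, c), p(c), p(p(c))), a, m(c, m(cons(a, a), p(c), p(p(c))), c))  →  m(c, a, m(c, m(cons(a, a), p(c), p(p(c))), c))   [R7 at 1]
2. m(c, a, m(c, m(cons(a, a), p(c), p(p(c))), c))  →  0   [R4 at ε]

yes — NF(t₁) = 0, NF(t₂) = 0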